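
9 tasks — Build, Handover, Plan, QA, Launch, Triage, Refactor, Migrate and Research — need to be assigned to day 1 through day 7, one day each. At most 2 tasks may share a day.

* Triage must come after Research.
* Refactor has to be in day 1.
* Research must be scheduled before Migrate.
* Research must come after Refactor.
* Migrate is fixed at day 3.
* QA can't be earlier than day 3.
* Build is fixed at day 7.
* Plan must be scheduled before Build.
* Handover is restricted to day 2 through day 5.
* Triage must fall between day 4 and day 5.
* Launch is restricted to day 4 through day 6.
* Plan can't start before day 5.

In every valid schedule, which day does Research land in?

day 2

Refactor is fixed at day 1 and must come before Research, so Research is at least day 2.
Migrate is fixed at day 3 and must come after Research, so Research is at most day 2.
So Research must be day 2.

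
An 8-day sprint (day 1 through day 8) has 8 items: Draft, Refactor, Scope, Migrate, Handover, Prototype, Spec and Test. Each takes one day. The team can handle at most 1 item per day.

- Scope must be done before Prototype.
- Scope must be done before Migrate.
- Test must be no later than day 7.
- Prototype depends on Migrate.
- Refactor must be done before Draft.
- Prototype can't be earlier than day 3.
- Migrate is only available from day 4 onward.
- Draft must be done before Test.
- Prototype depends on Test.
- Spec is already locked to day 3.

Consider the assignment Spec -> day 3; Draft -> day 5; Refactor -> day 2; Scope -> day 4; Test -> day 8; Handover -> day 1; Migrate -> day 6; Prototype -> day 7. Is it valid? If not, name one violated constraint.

Test must be no later than day 7 — violated.
Migrate is only available from day 4 onward — holds.
Prototype can't be earlier than day 3 — holds.
Draft must be done before Test — holds.
Scope must be done before Prototype — holds.
Refactor must be done before Draft — holds.
Scope must be done before Migrate — holds.
Prototype depends on Migrate — holds.
Spec is already locked to day 3 — holds.
Prototype depends on Test — violated.
The team can handle at most 1 item per day — holds.

No. Prototype depends on Test is not satisfied.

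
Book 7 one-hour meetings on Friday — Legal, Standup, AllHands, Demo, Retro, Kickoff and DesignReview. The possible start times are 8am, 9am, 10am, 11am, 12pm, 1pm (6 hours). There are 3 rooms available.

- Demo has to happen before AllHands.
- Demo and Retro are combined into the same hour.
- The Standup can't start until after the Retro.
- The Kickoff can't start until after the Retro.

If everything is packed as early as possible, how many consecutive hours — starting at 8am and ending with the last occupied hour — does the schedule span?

The precedence chain requires at least 2 distinct hours.
With at most 3 per hour and 7 meetings, at least 3 hours are needed.
3 works (last occupied hour: 10am): for example Demo in 8am, AllHands in 9am, Standup in 9am, DesignReview in 10am, Kickoff in 9am, Legal in 8am, Retro in 8am.

3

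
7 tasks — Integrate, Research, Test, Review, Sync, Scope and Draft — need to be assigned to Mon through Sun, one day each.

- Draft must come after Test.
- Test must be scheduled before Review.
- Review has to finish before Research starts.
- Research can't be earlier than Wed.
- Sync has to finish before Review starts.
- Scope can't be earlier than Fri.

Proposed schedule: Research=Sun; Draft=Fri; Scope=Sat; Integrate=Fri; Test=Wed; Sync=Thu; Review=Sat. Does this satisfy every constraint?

Yes, all constraints hold

Test must be scheduled before Review — holds.
Draft must come after Test — holds.
Scope can't be earlier than Fri — holds.
Review has to finish before Research starts — holds.
Research can't be earlier than Wed — holds.
Sync has to finish before Review starts — holds.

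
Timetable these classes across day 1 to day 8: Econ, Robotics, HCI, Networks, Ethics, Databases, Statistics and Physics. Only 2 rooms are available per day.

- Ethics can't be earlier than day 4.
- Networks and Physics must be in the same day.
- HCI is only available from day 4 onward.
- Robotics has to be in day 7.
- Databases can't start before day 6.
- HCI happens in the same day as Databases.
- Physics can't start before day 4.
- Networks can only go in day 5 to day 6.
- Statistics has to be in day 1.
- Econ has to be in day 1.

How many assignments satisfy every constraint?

Splitting on HCI: it can be day 6 (3), day 8 (6). Listing each branch's schedules as (Econ, Robotics, Networks, Ethics, Databases, Statistics, Physics) by day number:
HCI=day 6: (1,7,5,4,6,1,5) (1,7,5,7,6,1,5) (1,7,5,8,6,1,5) — 3.
HCI=day 8: (1,7,5,4,8,1,5) (1,7,5,6,8,1,5) (1,7,5,7,8,1,5) (1,7,6,4,8,1,6) (1,7,6,5,8,1,6) (1,7,6,7,8,1,6) — 6.
Summing: 3 + 6 = 9.

9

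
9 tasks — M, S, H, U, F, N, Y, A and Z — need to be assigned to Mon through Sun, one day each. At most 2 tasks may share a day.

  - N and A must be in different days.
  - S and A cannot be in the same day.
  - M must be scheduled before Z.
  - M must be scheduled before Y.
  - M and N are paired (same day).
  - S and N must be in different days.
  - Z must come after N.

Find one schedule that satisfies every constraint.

Z=Tue, F=Thu, Y=Tue, S=Wed, M=Mon, H=Wed, A=Fri, N=Mon, U=Thu

Checking: M(Mon) before Y(Tue); M(Mon) before Z(Tue); N(Mon) before Z(Tue); S(Wed) != N(Mon); S(Wed) != A(Fri); N(Mon) != A(Fri); M = N = Mon; max 2 per day (cap 2).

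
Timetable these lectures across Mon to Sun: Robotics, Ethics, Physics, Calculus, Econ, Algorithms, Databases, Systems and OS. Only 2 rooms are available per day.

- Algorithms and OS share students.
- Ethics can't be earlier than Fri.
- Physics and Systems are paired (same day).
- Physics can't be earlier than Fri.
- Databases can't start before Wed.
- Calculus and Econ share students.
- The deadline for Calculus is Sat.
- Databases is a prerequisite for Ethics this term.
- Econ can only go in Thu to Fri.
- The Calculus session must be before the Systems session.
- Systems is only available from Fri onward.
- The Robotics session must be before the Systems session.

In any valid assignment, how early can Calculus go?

Calculus's own window allows nothing later than Sat.
Calculus at Mon is achievable: Systems in Fri, Robotics in Mon, Algorithms in Tue, Calculus in Mon, Physics in Fri, OS in Wed, Databases in Wed, Econ in Thu, Ethics in Sat.

Mon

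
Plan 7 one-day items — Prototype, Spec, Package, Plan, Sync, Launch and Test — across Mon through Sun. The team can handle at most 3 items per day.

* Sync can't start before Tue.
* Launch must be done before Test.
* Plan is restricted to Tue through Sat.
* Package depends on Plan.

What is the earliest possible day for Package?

Wed

Precedence pushes Package to at least Wed.
Package at Wed is achievable: Spec -> Mon; Plan -> Tue; Test -> Tue; Sync -> Tue; Package -> Wed; Launch -> Mon; Prototype -> Mon.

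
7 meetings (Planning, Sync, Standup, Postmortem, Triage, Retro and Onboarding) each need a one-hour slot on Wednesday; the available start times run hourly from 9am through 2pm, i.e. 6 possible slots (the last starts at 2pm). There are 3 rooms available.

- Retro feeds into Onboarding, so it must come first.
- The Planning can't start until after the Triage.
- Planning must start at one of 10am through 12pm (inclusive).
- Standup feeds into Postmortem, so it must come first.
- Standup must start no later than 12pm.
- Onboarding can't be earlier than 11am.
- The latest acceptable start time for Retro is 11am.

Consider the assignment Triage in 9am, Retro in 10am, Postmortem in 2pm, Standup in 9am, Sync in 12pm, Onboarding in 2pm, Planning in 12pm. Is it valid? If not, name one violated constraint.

Standup must start no later than 12pm — holds.
Planning must start at one of 10am through 12pm (inclusive) — holds.
Retro feeds into Onboarding, so it must come first — holds.
There are 3 rooms available — holds.
Standup feeds into Postmortem, so it must come first — holds.
Onboarding can't be earlier than 11am — holds.
The Planning can't start until after the Triage — holds.
The latest acceptable start time for Retro is 11am — holds.

Yes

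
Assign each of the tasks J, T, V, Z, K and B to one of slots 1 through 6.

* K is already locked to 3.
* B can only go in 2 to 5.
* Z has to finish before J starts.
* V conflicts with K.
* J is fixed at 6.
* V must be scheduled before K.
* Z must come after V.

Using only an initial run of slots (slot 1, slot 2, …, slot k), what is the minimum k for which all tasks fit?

The precedence chain requires at least 3 distinct slots.
J can't be placed before 6, so the schedule must run through at least slot 6.
6 works (last occupied slot: 6): for example K -> 3; T -> 1; J -> 6; Z -> 2; B -> 2; V -> 1.

6 slots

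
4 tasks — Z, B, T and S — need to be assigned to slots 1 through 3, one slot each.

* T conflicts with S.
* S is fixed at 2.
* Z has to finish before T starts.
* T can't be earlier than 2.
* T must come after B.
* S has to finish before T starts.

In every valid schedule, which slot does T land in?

T's window is 2–3.
S is fixed at 2, and T can't share a slot with S.
So T must be 3.

3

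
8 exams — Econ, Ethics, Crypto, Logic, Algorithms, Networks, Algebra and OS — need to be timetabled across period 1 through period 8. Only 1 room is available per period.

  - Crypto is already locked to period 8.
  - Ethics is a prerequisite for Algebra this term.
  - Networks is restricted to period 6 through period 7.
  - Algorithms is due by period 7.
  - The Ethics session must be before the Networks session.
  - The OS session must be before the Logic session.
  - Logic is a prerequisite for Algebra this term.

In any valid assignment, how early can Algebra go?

period 4

Precedence pushes Algebra to at least period 3.
Algebra at period 4 is achievable: OS -> period 2; Algorithms -> period 5; Ethics -> period 1; Algebra -> period 4; Econ -> period 7; Networks -> period 6; Crypto -> period 8; Logic -> period 3.
Nothing earlier works — the capacity limit rule out every period before period 4.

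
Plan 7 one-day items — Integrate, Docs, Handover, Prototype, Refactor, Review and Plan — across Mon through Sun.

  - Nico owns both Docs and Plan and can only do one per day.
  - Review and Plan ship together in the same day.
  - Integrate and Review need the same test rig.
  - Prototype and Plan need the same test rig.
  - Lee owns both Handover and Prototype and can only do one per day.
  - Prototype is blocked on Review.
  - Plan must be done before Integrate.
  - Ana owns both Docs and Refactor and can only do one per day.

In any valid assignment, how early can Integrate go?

Precedence pushes Integrate to at least Tue.
Integrate at Tue is achievable: Refactor=Mon, Integrate=Tue, Handover=Mon, Docs=Tue, Prototype=Tue, Review=Mon, Plan=Mon.

Tue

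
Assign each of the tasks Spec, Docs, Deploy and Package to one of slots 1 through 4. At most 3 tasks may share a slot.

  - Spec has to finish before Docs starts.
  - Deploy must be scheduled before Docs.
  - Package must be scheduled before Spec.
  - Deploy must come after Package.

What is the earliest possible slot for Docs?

3

Precedence pushes Docs to at least 3.
Docs at 3 is achievable: Deploy=2, Package=1, Spec=2, Docs=3.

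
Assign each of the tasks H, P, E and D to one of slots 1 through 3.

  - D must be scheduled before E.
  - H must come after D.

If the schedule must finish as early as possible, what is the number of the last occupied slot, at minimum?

slot 2

The precedence chain requires at least 2 distinct slots.
2 works (last occupied slot: 2): for example E -> 2; P -> 1; D -> 1; H -> 2.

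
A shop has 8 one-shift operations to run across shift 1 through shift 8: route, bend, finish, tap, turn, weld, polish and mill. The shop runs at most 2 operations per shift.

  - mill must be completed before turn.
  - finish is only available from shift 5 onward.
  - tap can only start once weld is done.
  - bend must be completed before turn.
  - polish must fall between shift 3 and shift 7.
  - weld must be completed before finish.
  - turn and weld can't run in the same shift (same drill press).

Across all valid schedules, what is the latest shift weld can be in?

Downstream work caps weld at shift 7.
weld at shift 7 is achievable: bend in shift 1; route in shift 2; weld in shift 7; mill in shift 1; turn in shift 2; tap in shift 8; polish in shift 3; finish in shift 8.

shift 7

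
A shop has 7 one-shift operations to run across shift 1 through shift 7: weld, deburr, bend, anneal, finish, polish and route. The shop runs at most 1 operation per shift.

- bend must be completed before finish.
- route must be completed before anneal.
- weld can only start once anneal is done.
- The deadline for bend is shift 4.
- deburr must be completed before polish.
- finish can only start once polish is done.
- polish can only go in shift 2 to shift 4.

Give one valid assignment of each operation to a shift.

weld in shift 7, anneal in shift 5, bend in shift 3, finish in shift 6, route in shift 4, deburr in shift 1, polish in shift 2

Checking: bend(shift 3) before finish(shift 6); anneal(shift 5) before weld(shift 7); polish(shift 2) before finish(shift 6); route(shift 4) before anneal(shift 5); deburr(shift 1) before polish(shift 2); bend=shift 3 in [shift 1,shift 4]; polish=shift 2 in [shift 2,shift 4]; max 1 per shift (cap 1).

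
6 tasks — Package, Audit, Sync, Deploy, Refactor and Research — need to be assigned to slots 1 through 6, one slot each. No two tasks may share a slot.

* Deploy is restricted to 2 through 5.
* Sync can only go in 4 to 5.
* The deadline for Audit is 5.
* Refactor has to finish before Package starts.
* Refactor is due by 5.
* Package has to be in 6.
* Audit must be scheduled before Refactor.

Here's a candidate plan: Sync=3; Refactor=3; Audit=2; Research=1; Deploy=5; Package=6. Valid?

No. Sync can only go in 4 to 5 is not satisfied.

Deploy is restricted to 2 through 5 — holds.
Audit must be scheduled before Refactor — holds.
The deadline for Audit is 5 — holds.
Package has to be in 6 — holds.
Refactor has to finish before Package starts — holds.
Sync can only go in 4 to 5 — violated.
No two tasks may share a slot — violated.
Refactor is due by 5 — holds.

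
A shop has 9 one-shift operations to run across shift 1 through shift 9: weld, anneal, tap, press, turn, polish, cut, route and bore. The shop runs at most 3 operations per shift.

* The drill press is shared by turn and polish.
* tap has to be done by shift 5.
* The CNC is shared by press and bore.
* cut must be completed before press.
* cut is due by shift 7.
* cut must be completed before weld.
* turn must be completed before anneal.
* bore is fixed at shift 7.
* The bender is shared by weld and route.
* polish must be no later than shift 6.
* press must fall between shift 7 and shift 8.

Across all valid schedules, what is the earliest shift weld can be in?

shift 2

Precedence pushes weld to at least shift 2.
weld at shift 2 is achievable: press in shift 8; cut in shift 1; tap in shift 1; anneal in shift 3; bore in shift 7; weld in shift 2; polish in shift 1; route in shift 3; turn in shift 2.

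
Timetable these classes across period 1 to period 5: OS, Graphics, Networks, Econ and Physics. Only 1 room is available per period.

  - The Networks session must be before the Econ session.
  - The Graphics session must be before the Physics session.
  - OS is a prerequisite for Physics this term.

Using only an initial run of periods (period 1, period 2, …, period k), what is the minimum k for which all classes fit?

The precedence chain requires at least 2 distinct periods.
With at most 1 per period and 5 classes, at least 5 periods are needed.
5 works (last occupied period: period 5): for example Graphics=period 2, Networks=period 4, OS=period 1, Econ=period 5, Physics=period 3.

5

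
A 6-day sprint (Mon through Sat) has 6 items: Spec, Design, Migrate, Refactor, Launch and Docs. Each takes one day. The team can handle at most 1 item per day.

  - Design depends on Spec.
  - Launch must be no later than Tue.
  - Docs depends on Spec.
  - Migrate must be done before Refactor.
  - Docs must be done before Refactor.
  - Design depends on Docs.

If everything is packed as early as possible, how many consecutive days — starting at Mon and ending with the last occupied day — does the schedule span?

The precedence chain requires at least 3 distinct days.
With at most 1 per day and 6 work items, at least 6 days are needed.
6 works (last occupied day: Sat): for example Refactor=Sat; Launch=Mon; Migrate=Fri; Design=Thu; Spec=Tue; Docs=Wed.

6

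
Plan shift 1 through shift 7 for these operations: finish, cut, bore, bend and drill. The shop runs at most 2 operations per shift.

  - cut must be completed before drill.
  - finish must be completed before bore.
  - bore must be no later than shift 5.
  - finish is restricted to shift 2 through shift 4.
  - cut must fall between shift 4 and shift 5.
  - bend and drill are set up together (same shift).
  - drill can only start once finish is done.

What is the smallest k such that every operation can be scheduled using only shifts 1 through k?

5

The precedence chain requires at least 2 distinct shifts.
With at most 2 per shift and 5 operations, at least 3 shifts are needed.
Propagating the time windows through the other constraints, bend can't land before shift 5, so the schedule must run through at least shift 5.
5 works (last occupied shift: shift 5): for example bore -> shift 3, drill -> shift 5, cut -> shift 4, bend -> shift 5, finish -> shift 2.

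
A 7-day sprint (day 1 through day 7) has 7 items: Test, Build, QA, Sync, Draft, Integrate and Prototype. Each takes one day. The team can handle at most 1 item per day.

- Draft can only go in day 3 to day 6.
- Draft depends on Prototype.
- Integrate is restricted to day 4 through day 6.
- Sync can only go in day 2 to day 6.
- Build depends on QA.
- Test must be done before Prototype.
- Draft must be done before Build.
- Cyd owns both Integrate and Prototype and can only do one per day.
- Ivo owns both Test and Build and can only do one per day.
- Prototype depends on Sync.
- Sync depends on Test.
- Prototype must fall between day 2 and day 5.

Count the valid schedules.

Splitting on Test: it can be day 1 (12), day 2 (3). Listing each branch's schedules as (Build, QA, Sync, Draft, Integrate, Prototype) by day number:
Test=day 1: (7,2,3,5,6,4) (7,2,3,6,4,5) (7,2,3,6,5,4) (7,3,2,5,6,4) (7,3,2,6,4,5) (7,3,2,6,5,4) (7,4,2,5,6,3) (7,4,2,6,5,3) (7,5,2,4,6,3) (7,5,2,6,4,3) (7,6,2,4,5,3) (7,6,2,5,4,3) — 12.
Test=day 2: (7,1,3,5,6,4) (7,1,3,6,4,5) (7,1,3,6,5,4) — 3.
Summing: 12 + 3 = 15.

15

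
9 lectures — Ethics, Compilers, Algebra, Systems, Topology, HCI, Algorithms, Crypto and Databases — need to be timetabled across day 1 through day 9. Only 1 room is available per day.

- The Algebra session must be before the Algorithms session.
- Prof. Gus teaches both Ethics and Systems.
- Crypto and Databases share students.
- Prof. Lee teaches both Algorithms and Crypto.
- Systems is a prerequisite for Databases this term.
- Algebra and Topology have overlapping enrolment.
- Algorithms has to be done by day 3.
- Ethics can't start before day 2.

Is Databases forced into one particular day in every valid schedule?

No

Databases can be day 4 (e.g. Ethics in day 5, Databases in day 4, Algorithms in day 2, Algebra in day 1, Topology in day 7, HCI in day 8, Systems in day 3, Crypto in day 9, Compilers in day 6) or day 5 (e.g. Ethics -> day 3; Topology -> day 7; Systems -> day 4; HCI -> day 8; Compilers -> day 6; Crypto -> day 9; Algebra -> day 1; Databases -> day 5; Algorithms -> day 2).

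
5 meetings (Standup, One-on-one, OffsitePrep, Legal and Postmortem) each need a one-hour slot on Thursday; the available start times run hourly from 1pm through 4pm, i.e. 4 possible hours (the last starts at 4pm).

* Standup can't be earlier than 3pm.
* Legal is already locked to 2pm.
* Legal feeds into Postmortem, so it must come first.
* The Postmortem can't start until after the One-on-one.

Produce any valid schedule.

Postmortem=3pm; Standup=3pm; Legal=2pm; One-on-one=1pm; OffsitePrep=1pm

Checking: Legal(2pm) before Postmortem(3pm); One-on-one(1pm) before Postmortem(3pm); Standup=3pm in [3pm,4pm]; Legal=2pm in [2pm,2pm].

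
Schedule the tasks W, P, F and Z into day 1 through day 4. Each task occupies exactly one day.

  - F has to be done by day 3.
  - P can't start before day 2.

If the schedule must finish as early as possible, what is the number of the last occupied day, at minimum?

P can't be placed before day 2, so the schedule must run through at least day 2.
2 works (last occupied day: day 2): for example Z in day 1, F in day 1, W in day 1, P in day 2.

day 2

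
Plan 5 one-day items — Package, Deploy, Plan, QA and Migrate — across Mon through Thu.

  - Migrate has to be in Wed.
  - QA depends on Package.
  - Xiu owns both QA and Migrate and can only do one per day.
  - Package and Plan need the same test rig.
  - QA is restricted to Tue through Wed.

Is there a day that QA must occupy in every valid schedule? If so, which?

QA's window is Tue–Wed.
Migrate is fixed at Wed, and QA can't share a day with Migrate.
So QA must be Tue.

Tue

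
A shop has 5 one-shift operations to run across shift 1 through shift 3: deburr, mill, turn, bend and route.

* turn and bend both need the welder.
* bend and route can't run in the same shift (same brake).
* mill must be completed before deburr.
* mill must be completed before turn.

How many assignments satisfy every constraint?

20

Splitting on deburr: it can be shift 2 (8), shift 3 (12). Listing each branch's schedules as (mill, turn, bend, route) by shift number:
deburr=shift 2: (1,2,1,2) (1,2,1,3) (1,2,3,1) (1,2,3,2) (1,3,1,2) (1,3,1,3) (1,3,2,1) (1,3,2,3) — 8.
deburr=shift 3: (1,2,1,2) (1,2,1,3) (1,2,3,1) (1,2,3,2) (1,3,1,2) (1,3,1,3) (1,3,2,1) (1,3,2,3) (2,3,1,2) (2,3,1,3) (2,3,2,1) (2,3,2,3) — 12.
Summing: 8 + 12 = 20.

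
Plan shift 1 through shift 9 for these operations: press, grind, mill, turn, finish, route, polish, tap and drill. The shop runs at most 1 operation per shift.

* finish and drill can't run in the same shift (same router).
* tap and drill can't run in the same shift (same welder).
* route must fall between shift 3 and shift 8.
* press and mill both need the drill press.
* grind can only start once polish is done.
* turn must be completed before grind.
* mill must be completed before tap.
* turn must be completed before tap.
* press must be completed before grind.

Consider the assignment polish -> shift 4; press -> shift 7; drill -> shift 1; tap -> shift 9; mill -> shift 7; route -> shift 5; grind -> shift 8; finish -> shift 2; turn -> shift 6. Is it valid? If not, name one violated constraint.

The shop runs at most 1 operation per shift — violated.
turn must be completed before tap — holds.
press must be completed before grind — holds.
grind can only start once polish is done — holds.
tap and drill can't run in the same shift (same welder) — holds.
mill must be completed before tap — holds.
route must fall between shift 3 and shift 8 — holds.
press and mill both need the drill press — violated.
turn must be completed before grind — holds.
finish and drill can't run in the same shift (same router) — holds.

No. press and mill both need the drill press is not satisfied.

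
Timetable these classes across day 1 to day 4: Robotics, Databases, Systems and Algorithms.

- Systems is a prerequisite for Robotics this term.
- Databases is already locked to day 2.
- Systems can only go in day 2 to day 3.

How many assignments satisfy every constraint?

12

Splitting on Robotics: it can be day 3 (4), day 4 (8). Listing each branch's schedules as (Databases, Systems, Algorithms) by day number:
Robotics=day 3: (2,2,1) (2,2,2) (2,2,3) (2,2,4) — 4.
Robotics=day 4: (2,2,1) (2,2,2) (2,2,3) (2,2,4) (2,3,1) (2,3,2) (2,3,3) (2,3,4) — 8.
Summing: 4 + 8 = 12.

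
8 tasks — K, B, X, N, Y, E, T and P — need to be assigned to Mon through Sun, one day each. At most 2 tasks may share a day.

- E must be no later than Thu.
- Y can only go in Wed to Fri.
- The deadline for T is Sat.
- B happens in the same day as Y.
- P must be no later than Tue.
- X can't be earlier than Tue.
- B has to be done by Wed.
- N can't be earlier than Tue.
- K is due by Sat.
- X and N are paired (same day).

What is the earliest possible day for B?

B must be in the same day as Y, which can't be before Wed, so B is at least Wed; B's own window allows nothing later than Wed.
B at Wed is achievable: X=Thu; E=Mon; N=Thu; K=Tue; Y=Wed; P=Mon; T=Tue; B=Wed.

Wed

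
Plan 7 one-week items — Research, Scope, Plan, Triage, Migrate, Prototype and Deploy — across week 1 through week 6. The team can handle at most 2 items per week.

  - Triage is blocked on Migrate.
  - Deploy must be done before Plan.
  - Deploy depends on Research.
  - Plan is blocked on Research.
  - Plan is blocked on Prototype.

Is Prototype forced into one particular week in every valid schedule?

No

Prototype can be week 1 (e.g. Plan -> week 3; Triage -> week 3; Prototype -> week 1; Migrate -> week 2; Research -> week 1; Deploy -> week 2; Scope -> week 4) or week 2 (e.g. Research=week 1; Scope=week 4; Deploy=week 2; Prototype=week 2; Migrate=week 1; Triage=week 3; Plan=week 3).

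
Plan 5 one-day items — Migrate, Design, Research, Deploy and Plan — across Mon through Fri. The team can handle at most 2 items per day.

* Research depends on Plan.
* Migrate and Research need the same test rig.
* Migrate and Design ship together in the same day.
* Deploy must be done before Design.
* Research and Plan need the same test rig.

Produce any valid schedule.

Research=Wed, Migrate=Tue, Plan=Mon, Deploy=Mon, Design=Tue

Checking: Deploy(Mon) before Design(Tue); Plan(Mon) before Research(Wed); Research(Wed) != Plan(Mon); Migrate(Tue) != Research(Wed); Migrate = Design = Tue; max 2 per day (cap 2).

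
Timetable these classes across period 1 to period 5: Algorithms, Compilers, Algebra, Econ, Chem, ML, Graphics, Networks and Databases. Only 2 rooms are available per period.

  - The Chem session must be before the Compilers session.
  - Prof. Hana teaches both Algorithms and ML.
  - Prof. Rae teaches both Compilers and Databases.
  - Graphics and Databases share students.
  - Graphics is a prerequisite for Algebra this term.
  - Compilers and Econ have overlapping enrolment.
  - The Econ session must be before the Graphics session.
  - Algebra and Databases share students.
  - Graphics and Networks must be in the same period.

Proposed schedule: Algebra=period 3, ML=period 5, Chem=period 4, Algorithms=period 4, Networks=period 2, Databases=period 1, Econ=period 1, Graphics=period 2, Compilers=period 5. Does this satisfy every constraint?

Valid

Prof. Hana teaches both Algorithms and ML — holds.
Prof. Rae teaches both Compilers and Databases — holds.
Graphics and Databases share students — holds.
Algebra and Databases share students — holds.
Graphics and Networks must be in the same period — holds.
The Econ session must be before the Graphics session — holds.
Only 2 rooms are available per period — holds.
The Chem session must be before the Compilers session — holds.
Graphics is a prerequisite for Algebra this term — holds.
Compilers and Econ have overlapping enrolment — holds.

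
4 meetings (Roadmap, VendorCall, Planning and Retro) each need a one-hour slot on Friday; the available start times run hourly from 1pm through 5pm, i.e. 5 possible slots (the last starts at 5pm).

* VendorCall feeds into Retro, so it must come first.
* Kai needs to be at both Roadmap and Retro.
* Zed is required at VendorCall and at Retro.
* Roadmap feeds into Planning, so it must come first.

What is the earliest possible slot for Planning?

2pm

Precedence pushes Planning to at least 2pm.
Planning at 2pm is achievable: Planning=2pm; Retro=2pm; Roadmap=1pm; VendorCall=1pm.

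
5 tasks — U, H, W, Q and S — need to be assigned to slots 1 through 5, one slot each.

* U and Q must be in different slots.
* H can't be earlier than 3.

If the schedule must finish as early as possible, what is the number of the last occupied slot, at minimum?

slot 3

H can't be placed before 3, so the schedule must run through at least slot 3.
3 works (last occupied slot: 3): for example S -> 1; H -> 3; W -> 1; U -> 1; Q -> 2.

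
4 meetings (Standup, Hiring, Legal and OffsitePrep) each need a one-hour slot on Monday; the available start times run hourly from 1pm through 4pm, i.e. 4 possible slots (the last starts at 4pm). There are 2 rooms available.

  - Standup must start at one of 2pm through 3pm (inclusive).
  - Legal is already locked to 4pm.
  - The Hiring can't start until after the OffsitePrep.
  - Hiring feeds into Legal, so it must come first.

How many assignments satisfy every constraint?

Splitting on Standup: it can be 2pm (3), 3pm (3). Listing each branch's schedules as (Hiring, Legal, OffsitePrep):
Standup=2pm: (2pm,4pm,1pm) (3pm,4pm,1pm) (3pm,4pm,2pm) — 3.
Standup=3pm: (2pm,4pm,1pm) (3pm,4pm,1pm) (3pm,4pm,2pm) — 3.
Summing: 3 + 3 = 6.

6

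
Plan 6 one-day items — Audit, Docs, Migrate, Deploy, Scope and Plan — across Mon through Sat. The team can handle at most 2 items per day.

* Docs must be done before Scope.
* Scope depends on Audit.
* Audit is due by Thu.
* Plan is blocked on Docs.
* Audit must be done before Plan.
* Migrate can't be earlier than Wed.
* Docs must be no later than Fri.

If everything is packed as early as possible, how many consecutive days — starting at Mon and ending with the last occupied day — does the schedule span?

The precedence chain requires at least 2 distinct days.
With at most 2 per day and 6 work items, at least 3 days are needed.
Migrate can't be placed before Wed — that is day 3 counting from Mon — so the schedule must run through at least 3 days.
3 works (last occupied day: Wed): for example Docs in Mon, Migrate in Wed, Audit in Mon, Deploy in Wed, Scope in Tue, Plan in Tue.

3 days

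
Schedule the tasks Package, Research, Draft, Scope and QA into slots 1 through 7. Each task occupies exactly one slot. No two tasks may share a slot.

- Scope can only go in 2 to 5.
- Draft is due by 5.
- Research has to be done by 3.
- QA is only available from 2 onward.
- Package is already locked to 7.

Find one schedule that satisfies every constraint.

QA=4, Draft=3, Research=1, Package=7, Scope=2

Checking: Scope=2 in [2,5]; Draft=3 in [1,5]; Package=7 in [7,7]; Research=1 in [1,3]; QA=4 in [2,7]; max 1 per slot (cap 1).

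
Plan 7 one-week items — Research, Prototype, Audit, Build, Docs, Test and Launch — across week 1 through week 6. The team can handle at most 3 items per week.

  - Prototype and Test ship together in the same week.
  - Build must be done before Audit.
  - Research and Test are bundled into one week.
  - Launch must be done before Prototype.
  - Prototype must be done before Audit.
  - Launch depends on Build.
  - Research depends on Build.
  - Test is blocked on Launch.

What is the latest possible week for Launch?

week 4

Precedence pushes Launch to at least week 2; downstream work caps Launch at week 4.
Launch at week 4 is achievable: Research in week 5; Launch in week 4; Prototype in week 5; Build in week 1; Audit in week 6; Test in week 5; Docs in week 1.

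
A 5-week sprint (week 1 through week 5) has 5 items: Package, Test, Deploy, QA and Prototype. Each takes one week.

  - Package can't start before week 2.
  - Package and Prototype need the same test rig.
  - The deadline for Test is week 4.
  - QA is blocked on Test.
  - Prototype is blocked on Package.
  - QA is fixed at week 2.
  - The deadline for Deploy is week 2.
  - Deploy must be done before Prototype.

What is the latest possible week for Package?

Package is available from week 2; downstream work caps Package at week 4.
Package at week 4 is achievable: Package -> week 4, Prototype -> week 5, Test -> week 1, QA -> week 2, Deploy -> week 1.

week 4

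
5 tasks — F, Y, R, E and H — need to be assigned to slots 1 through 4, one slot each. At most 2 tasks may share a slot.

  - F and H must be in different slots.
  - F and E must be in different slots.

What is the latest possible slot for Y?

4

Y at 4 is achievable: H in 2; Y in 4; R in 1; E in 2; F in 1.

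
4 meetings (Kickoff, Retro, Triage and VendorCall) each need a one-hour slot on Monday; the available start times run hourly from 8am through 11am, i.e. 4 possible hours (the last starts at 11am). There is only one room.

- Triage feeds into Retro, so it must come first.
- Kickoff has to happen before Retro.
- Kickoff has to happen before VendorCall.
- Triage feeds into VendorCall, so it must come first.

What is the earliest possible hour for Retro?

Precedence pushes Retro to at least 9am.
Retro at 10am is achievable: VendorCall=11am, Kickoff=8am, Triage=9am, Retro=10am.
Nothing earlier works — the capacity limit rule out every hour before 10am.

10am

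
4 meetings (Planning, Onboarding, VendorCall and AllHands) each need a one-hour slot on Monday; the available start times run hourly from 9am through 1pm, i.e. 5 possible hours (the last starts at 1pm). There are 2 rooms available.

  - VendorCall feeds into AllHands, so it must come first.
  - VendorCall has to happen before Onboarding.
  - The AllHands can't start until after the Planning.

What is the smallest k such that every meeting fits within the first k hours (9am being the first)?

2

The precedence chain requires at least 2 distinct hours.
With at most 2 per hour and 4 meetings, at least 2 hours are needed.
2 works (last occupied hour: 10am): for example Onboarding=10am, Planning=9am, VendorCall=9am, AllHands=10am.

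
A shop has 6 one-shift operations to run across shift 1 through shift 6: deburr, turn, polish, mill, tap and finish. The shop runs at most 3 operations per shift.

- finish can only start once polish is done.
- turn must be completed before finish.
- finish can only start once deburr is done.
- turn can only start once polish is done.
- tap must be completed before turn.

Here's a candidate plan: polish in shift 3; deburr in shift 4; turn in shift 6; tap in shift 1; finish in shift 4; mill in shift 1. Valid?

Invalid. turn must be completed before finish.

tap must be completed before turn — holds.
The shop runs at most 3 operations per shift — holds.
turn must be completed before finish — violated.
finish can only start once polish is done — holds.
turn can only start once polish is done — holds.
finish can only start once deburr is done — violated.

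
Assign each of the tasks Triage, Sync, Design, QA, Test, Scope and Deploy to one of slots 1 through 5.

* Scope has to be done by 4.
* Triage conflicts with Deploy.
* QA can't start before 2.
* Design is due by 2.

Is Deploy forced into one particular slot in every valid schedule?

No

Deploy can be 1 (e.g. Sync -> 1, Deploy -> 1, Triage -> 2, Scope -> 1, Test -> 1, QA -> 2, Design -> 1) or 2 (e.g. Design -> 1; Triage -> 1; Test -> 1; QA -> 2; Scope -> 1; Sync -> 1; Deploy -> 2).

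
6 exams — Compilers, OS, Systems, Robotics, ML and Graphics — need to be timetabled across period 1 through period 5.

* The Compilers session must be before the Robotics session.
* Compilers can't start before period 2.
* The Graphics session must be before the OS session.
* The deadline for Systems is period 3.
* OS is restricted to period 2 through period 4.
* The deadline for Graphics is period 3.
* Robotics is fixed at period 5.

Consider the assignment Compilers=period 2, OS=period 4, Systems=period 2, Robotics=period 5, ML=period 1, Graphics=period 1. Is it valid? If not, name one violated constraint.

The Graphics session must be before the OS session — holds.
Robotics is fixed at period 5 — holds.
The deadline for Systems is period 3 — holds.
The deadline for Graphics is period 3 — holds.
The Compilers session must be before the Robotics session — holds.
OS is restricted to period 2 through period 4 — holds.
Compilers can't start before period 2 — holds.

Yes, all constraints hold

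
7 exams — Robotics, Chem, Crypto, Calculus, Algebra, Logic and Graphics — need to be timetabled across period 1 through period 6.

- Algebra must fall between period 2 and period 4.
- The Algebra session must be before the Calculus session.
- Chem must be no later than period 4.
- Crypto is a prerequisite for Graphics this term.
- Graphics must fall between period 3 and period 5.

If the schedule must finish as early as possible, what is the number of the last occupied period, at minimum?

period 3

The precedence chain requires at least 2 distinct periods.
Graphics can't be placed before period 3, so the schedule must run through at least period 3.
3 works (last occupied period: period 3): for example Calculus=period 3, Graphics=period 3, Algebra=period 2, Logic=period 1, Robotics=period 1, Crypto=period 1, Chem=period 1.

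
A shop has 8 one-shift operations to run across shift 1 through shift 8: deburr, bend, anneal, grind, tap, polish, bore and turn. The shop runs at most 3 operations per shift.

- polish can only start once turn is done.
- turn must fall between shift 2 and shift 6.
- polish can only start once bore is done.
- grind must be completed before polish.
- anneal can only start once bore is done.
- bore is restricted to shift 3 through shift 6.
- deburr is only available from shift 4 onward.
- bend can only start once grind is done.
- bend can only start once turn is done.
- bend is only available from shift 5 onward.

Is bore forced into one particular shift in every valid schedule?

No

bore can be shift 3 (e.g. bore -> shift 3; bend -> shift 5; tap -> shift 1; turn -> shift 2; grind -> shift 1; deburr -> shift 4; anneal -> shift 4; polish -> shift 4) or shift 4 (e.g. tap=shift 1; polish=shift 5; grind=shift 1; anneal=shift 5; bore=shift 4; bend=shift 5; turn=shift 2; deburr=shift 4).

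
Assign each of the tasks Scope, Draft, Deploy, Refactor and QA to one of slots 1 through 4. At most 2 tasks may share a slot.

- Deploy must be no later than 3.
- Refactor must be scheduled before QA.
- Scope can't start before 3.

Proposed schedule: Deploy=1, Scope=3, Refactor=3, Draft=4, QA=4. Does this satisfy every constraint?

Yes

Deploy must be no later than 3 — holds.
Refactor must be scheduled before QA — holds.
Scope can't start before 3 — holds.
At most 2 tasks may share a slot — holds.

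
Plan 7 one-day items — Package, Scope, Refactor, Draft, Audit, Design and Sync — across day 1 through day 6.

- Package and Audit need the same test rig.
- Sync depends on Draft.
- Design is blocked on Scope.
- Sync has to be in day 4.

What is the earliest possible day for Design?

day 2

Precedence pushes Design to at least day 2.
Design at day 2 is achievable: Design=day 2; Scope=day 1; Draft=day 1; Audit=day 2; Package=day 1; Refactor=day 1; Sync=day 4.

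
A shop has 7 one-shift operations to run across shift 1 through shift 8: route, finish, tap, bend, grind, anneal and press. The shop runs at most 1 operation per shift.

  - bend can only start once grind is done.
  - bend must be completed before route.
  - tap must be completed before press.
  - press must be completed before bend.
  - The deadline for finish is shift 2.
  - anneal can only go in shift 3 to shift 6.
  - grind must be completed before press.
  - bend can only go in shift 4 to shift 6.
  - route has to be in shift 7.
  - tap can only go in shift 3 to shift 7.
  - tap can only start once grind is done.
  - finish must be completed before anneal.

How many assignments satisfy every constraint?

Splitting on finish: it can be shift 1 (4), shift 2 (4). Listing each branch's schedules as (route, tap, bend, grind, anneal, press) by shift number:
finish=shift 1: (7,3,5,2,6,4) (7,3,6,2,4,5) (7,3,6,2,5,4) (7,4,6,2,3,5) — 4.
finish=shift 2: (7,3,5,1,6,4) (7,3,6,1,4,5) (7,3,6,1,5,4) (7,4,6,1,3,5) — 4.
Summing: 4 + 4 = 8.

8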